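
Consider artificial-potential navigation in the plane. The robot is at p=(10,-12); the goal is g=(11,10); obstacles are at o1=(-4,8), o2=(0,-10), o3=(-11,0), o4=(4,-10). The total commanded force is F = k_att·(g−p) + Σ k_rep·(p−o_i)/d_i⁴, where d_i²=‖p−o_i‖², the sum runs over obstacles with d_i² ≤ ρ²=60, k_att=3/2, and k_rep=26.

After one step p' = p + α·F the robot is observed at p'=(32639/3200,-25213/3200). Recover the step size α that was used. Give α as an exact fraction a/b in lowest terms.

F_att = 3/2·(g−p) = 3/2·(1,22) = (1.5000,33.0000)
o1: d²=596 > ρ²=60 → inactive
o2: d²=104 > ρ²=60 → inactive
o3: d²=585 > ρ²=60 → inactive
o4: d²=40 ≤ ρ²=60; F_rep = 26·(6,-2)/40² = (0.0975,-0.0325)
F = F_att + ΣF_rep = (1.5975,32.9675)
Δp = p'−p = (0.1997,4.1209); α = Δx/Fx = (639/3200) / (639/400) = 1/8
check: Δy/Fy = (13187/3200) / (13187/400) = 1/8 ✓

α = 1/8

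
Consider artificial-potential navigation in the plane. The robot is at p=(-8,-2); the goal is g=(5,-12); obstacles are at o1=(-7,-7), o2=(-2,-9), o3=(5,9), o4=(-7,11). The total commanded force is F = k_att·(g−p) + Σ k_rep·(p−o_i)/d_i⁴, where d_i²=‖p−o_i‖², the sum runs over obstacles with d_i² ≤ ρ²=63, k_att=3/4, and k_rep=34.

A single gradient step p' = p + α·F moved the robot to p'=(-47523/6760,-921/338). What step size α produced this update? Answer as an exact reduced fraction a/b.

F_att = 3/4·(g−p) = 3/4·(13,-10) = (9.7500,-7.5000)
o1: d²=26 ≤ ρ²=63; F_rep = 34·(-1,5)/26² = (-0.0503,0.2515)
o2: d²=85 > ρ²=63 → inactive
o3: d²=290 > ρ²=63 → inactive
o4: d²=170 > ρ²=63 → inactive
F = F_att + ΣF_rep = (9.6997,-7.2485)
Δp = p'−p = (0.9700,-0.7249); α = Δx/Fx = (6557/6760) / (6557/676) = 1/10
check: Δy/Fy = (-245/338) / (-1225/169) = 1/10 ✓

α = 1/10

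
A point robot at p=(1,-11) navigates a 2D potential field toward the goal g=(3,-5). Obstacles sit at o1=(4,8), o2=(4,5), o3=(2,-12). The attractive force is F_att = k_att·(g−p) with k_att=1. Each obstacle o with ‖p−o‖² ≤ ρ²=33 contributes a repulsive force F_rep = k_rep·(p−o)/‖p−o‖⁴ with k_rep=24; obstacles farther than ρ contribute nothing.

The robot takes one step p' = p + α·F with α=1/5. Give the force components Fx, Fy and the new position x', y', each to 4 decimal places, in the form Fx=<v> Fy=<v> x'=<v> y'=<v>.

Fx=-4.0000 Fy=12.0000 x'=0.2000 y'=-8.6000

F_att = 1·(g−p) = 1·(2,6) = (2.0000,6.0000)
o1: d²=370 > ρ²=33 → inactive
o2: d²=265 > ρ²=33 → inactive
o3: d²=2 ≤ ρ²=33; F_rep = 24·(-1,1)/2² = (-6.0000,6.0000)
F = F_att + ΣF_rep = (-4.0000,12.0000)
p' = p + 1/5·F = (0.2000,-8.6000)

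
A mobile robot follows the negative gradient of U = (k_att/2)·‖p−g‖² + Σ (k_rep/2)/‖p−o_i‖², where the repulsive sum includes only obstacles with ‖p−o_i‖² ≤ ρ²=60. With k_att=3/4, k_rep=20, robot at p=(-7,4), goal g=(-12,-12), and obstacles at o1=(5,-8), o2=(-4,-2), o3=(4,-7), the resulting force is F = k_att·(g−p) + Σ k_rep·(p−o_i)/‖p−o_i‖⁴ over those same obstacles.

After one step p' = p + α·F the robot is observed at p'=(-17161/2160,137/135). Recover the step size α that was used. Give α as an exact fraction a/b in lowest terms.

F_att = 3/4·(g−p) = 3/4·(-5,-16) = (-3.7500,-12.0000)
o1: d²=288 > ρ²=60 → inactive
o2: d²=45 ≤ ρ²=60; F_rep = 20·(-3,6)/45² = (-0.0296,0.0593)
o3: d²=242 > ρ²=60 → inactive
F = F_att + ΣF_rep = (-3.7796,-11.9407)
Δp = p'−p = (-0.9449,-2.9852); α = Δx/Fx = (-2041/2160) / (-2041/540) = 1/4
check: Δy/Fy = (-403/135) / (-1612/135) = 1/4 ✓

α = 1/4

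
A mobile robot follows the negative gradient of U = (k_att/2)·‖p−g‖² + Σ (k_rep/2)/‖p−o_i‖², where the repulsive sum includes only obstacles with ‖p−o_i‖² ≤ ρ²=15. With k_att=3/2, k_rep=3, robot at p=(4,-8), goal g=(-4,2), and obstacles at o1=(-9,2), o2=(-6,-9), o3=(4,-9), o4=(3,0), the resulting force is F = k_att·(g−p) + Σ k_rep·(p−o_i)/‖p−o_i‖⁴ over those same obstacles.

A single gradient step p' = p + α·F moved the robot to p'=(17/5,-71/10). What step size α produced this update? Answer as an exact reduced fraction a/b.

F_att = 3/2·(g−p) = 3/2·(-8,10) = (-12.0000,15.0000)
o1: d²=269 > ρ²=15 → inactive
o2: d²=101 > ρ²=15 → inactive
o3: d²=1 ≤ ρ²=15; F_rep = 3·(0,1)/1² = (0.0000,3.0000)
o4: d²=65 > ρ²=15 → inactive
F = F_att + ΣF_rep = (-12.0000,18.0000)
Δp = p'−p = (-0.6000,0.9000); α = Δx/Fx = (-3/5) / (-12) = 1/20
check: Δy/Fy = (9/10) / (18) = 1/20 ✓

α = 1/20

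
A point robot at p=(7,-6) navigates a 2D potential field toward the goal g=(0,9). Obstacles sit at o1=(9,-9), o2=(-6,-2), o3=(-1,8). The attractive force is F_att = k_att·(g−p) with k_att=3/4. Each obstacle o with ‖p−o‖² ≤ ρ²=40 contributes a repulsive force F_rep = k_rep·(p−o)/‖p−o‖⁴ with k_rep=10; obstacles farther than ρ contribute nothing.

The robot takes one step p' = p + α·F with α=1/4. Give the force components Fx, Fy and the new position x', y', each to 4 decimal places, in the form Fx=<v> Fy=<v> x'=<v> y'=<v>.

Fx=-5.3683 Fy=11.4275 x'=5.6579 y'=-3.1431

F_att = 3/4·(g−p) = 3/4·(-7,15) = (-5.2500,11.2500)
o1: d²=13 ≤ ρ²=40; F_rep = 10·(-2,3)/13² = (-0.1183,0.1775)
o2: d²=185 > ρ²=40 → inactive
o3: d²=260 > ρ²=40 → inactive
F = F_att + ΣF_rep = (-5.3683,11.4275)
p' = p + 1/4·F = (5.6579,-3.1431)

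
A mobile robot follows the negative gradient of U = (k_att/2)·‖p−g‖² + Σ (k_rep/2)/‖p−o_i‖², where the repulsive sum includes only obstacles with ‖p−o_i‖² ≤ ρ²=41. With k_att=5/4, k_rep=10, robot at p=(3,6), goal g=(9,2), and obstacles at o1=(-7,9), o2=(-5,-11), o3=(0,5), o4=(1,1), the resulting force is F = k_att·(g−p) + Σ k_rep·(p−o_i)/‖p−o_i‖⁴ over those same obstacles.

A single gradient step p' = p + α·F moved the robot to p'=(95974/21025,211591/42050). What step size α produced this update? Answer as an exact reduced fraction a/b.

F_att = 5/4·(g−p) = 5/4·(6,-4) = (7.5000,-5.0000)
o1: d²=109 > ρ²=41 → inactive
o2: d²=353 > ρ²=41 → inactive
o3: d²=10 ≤ ρ²=41; F_rep = 10·(3,1)/10² = (0.3000,0.1000)
o4: d²=29 ≤ ρ²=41; F_rep = 10·(2,5)/29² = (0.0238,0.0595)
F = F_att + ΣF_rep = (7.8238,-4.8405)
Δp = p'−p = (1.5648,-0.9681); α = Δx/Fx = (32899/21025) / (32899/4205) = 1/5
check: Δy/Fy = (-40709/42050) / (-40709/8410) = 1/5 ✓

α = 1/5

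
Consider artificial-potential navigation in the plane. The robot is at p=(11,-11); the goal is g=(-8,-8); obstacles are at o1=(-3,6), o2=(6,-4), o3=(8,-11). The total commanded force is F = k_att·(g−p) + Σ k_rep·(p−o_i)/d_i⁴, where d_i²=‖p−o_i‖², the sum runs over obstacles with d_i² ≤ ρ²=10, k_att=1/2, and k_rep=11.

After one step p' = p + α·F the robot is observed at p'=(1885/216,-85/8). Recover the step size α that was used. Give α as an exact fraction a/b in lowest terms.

F_att = 1/2·(g−p) = 1/2·(-19,3) = (-9.5000,1.5000)
o1: d²=485 > ρ²=10 → inactive
o2: d²=74 > ρ²=10 → inactive
o3: d²=9 ≤ ρ²=10; F_rep = 11·(3,0)/9² = (0.4074,0.0000)
F = F_att + ΣF_rep = (-9.0926,1.5000)
Δp = p'−p = (-2.2731,0.3750); α = Δx/Fx = (-491/216) / (-491/54) = 1/4
check: Δy/Fy = (3/8) / (3/2) = 1/4 ✓

α = 1/4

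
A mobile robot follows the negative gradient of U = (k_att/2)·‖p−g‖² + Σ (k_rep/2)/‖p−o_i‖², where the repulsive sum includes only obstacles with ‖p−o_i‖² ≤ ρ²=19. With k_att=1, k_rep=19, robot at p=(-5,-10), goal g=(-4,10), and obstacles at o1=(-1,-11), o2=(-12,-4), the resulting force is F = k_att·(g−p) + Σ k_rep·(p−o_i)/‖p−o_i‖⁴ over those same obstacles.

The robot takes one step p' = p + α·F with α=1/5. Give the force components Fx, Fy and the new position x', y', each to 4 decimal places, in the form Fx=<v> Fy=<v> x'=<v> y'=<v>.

Fx=0.7370 Fy=20.0657 x'=-4.8526 y'=-5.9869

F_att = 1·(g−p) = 1·(1,20) = (1.0000,20.0000)
o1: d²=17 ≤ ρ²=19; F_rep = 19·(-4,1)/17² = (-0.2630,0.0657)
o2: d²=85 > ρ²=19 → inactive
F = F_att + ΣF_rep = (0.7370,20.0657)
p' = p + 1/5·F = (-4.8526,-5.9869)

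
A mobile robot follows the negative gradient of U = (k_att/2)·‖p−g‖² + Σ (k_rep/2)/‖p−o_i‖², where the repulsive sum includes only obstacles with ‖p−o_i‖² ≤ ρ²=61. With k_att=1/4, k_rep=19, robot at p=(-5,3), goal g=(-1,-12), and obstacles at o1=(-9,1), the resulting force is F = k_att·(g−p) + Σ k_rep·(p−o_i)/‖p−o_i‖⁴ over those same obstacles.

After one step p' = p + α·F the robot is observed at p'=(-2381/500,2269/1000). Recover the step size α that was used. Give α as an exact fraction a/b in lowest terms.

F_att = 1/4·(g−p) = 1/4·(4,-15) = (1.0000,-3.7500)
o1: d²=20 ≤ ρ²=61; F_rep = 19·(4,2)/20² = (0.1900,0.0950)
F = F_att + ΣF_rep = (1.1900,-3.6550)
Δp = p'−p = (0.2380,-0.7310); α = Δx/Fx = (119/500) / (119/100) = 1/5
check: Δy/Fy = (-731/1000) / (-731/200) = 1/5 ✓

α = 1/5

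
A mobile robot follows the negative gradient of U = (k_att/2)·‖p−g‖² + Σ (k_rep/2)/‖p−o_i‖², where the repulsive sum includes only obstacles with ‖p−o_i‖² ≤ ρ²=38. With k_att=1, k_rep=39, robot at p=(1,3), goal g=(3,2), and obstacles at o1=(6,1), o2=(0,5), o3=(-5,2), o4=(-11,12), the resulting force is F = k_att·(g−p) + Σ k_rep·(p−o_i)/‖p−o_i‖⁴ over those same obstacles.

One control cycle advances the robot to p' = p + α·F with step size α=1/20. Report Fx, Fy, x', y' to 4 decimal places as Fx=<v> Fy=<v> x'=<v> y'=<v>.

F_att = 1·(g−p) = 1·(2,-1) = (2.0000,-1.0000)
o1: d²=29 ≤ ρ²=38; F_rep = 39·(-5,2)/29² = (-0.2319,0.0927)
o2: d²=5 ≤ ρ²=38; F_rep = 39·(1,-2)/5² = (1.5600,-3.1200)
o3: d²=37 ≤ ρ²=38; F_rep = 39·(6,1)/37² = (0.1709,0.0285)
o4: d²=225 > ρ²=38 → inactive
F = F_att + ΣF_rep = (3.4991,-3.9988)
p' = p + 1/20·F = (1.1750,2.8001)

Fx=3.4991 Fy=-3.9988 x'=1.1750 y'=2.8001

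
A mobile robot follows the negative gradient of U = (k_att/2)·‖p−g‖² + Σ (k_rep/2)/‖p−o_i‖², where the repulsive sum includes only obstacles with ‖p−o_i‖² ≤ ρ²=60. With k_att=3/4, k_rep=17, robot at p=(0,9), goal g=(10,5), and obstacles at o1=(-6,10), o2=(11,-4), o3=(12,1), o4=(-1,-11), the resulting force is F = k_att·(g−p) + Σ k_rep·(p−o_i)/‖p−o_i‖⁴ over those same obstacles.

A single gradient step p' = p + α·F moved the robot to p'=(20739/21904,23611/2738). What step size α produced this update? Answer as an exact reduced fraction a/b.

α = 1/8

F_att = 3/4·(g−p) = 3/4·(10,-4) = (7.5000,-3.0000)
o1: d²=37 ≤ ρ²=60; F_rep = 17·(6,-1)/37² = (0.0745,-0.0124)
o2: d²=290 > ρ²=60 → inactive
o3: d²=208 > ρ²=60 → inactive
o4: d²=401 > ρ²=60 → inactive
F = F_att + ΣF_rep = (7.5745,-3.0124)
Δp = p'−p = (0.9468,-0.3766); α = Δx/Fx = (20739/21904) / (20739/2738) = 1/8
check: Δy/Fy = (-1031/2738) / (-4124/1369) = 1/8 ✓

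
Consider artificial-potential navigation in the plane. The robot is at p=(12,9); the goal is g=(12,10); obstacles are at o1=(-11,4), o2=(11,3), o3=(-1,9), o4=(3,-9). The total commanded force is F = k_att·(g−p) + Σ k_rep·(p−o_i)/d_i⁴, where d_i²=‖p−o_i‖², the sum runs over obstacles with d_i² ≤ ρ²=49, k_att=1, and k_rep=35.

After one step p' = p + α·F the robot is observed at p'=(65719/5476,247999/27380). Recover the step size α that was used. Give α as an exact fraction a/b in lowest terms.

F_att = 1·(g−p) = 1·(0,1) = (0.0000,1.0000)
o1: d²=554 > ρ²=49 → inactive
o2: d²=37 ≤ ρ²=49; F_rep = 35·(1,6)/37² = (0.0256,0.1534)
o3: d²=169 > ρ²=49 → inactive
o4: d²=405 > ρ²=49 → inactive
F = F_att + ΣF_rep = (0.0256,1.1534)
Δp = p'−p = (0.0013,0.0577); α = Δx/Fx = (7/5476) / (35/1369) = 1/20
check: Δy/Fy = (1579/27380) / (1579/1369) = 1/20 ✓

α = 1/20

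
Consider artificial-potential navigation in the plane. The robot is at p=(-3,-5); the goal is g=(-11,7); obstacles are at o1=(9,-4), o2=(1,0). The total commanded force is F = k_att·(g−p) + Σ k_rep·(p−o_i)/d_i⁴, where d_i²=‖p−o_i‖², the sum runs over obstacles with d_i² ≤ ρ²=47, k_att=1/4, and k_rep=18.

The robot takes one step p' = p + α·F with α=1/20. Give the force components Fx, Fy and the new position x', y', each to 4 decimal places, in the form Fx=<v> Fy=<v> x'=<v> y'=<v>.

F_att = 1/4·(g−p) = 1/4·(-8,12) = (-2.0000,3.0000)
o1: d²=145 > ρ²=47 → inactive
o2: d²=41 ≤ ρ²=47; F_rep = 18·(-4,-5)/41² = (-0.0428,-0.0535)
F = F_att + ΣF_rep = (-2.0428,2.9465)
p' = p + 1/20·F = (-3.1021,-4.8527)

Fx=-2.0428 Fy=2.9465 x'=-3.1021 y'=-4.8527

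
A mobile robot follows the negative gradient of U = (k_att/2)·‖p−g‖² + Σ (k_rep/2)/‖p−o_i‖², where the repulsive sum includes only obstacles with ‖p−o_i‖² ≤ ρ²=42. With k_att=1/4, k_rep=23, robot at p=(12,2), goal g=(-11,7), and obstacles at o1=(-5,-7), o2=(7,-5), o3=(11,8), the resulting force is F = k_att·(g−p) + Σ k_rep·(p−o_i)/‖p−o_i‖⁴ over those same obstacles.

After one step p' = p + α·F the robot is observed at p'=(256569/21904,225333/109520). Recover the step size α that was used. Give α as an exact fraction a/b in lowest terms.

F_att = 1/4·(g−p) = 1/4·(-23,5) = (-5.7500,1.2500)
o1: d²=370 > ρ²=42 → inactive
o2: d²=74 > ρ²=42 → inactive
o3: d²=37 ≤ ρ²=42; F_rep = 23·(1,-6)/37² = (0.0168,-0.1008)
F = F_att + ΣF_rep = (-5.7332,1.1492)
Δp = p'−p = (-0.2867,0.0575); α = Δx/Fx = (-6279/21904) / (-31395/5476) = 1/20
check: Δy/Fy = (6293/109520) / (6293/5476) = 1/20 ✓

α = 1/20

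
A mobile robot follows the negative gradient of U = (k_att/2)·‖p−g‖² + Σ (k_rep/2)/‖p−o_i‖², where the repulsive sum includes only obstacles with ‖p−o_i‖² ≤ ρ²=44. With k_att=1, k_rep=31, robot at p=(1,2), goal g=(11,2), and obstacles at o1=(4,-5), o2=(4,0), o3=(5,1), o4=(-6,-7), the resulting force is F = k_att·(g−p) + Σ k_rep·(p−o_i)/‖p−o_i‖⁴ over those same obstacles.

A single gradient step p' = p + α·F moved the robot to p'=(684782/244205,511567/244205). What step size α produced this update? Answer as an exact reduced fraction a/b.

α = 1/5

F_att = 1·(g−p) = 1·(10,0) = (10.0000,0.0000)
o1: d²=58 > ρ²=44 → inactive
o2: d²=13 ≤ ρ²=44; F_rep = 31·(-3,2)/13² = (-0.5503,0.3669)
o3: d²=17 ≤ ρ²=44; F_rep = 31·(-4,1)/17² = (-0.4291,0.1073)
o4: d²=130 > ρ²=44 → inactive
F = F_att + ΣF_rep = (9.0206,0.4741)
Δp = p'−p = (1.8041,0.0948); α = Δx/Fx = (440577/244205) / (440577/48841) = 1/5
check: Δy/Fy = (23157/244205) / (23157/48841) = 1/5 ✓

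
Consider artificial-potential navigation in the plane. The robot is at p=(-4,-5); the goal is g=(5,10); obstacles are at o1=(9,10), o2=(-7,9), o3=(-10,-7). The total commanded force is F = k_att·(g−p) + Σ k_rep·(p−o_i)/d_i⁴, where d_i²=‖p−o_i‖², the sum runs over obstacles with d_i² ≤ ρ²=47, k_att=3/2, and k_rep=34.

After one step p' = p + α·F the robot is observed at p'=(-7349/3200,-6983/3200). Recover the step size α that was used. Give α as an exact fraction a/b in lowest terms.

F_att = 3/2·(g−p) = 3/2·(9,15) = (13.5000,22.5000)
o1: d²=394 > ρ²=47 → inactive
o2: d²=205 > ρ²=47 → inactive
o3: d²=40 ≤ ρ²=47; F_rep = 34·(6,2)/40² = (0.1275,0.0425)
F = F_att + ΣF_rep = (13.6275,22.5425)
Δp = p'−p = (1.7034,2.8178); α = Δx/Fx = (5451/3200) / (5451/400) = 1/8
check: Δy/Fy = (9017/3200) / (9017/400) = 1/8 ✓

α = 1/8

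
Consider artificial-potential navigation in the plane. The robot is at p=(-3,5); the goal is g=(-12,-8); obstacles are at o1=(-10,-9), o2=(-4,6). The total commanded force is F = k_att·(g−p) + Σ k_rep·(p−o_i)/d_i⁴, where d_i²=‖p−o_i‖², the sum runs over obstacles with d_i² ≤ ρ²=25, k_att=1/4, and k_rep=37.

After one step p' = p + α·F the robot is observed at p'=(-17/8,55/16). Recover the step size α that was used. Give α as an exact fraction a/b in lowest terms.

α = 1/8

F_att = 1/4·(g−p) = 1/4·(-9,-13) = (-2.2500,-3.2500)
o1: d²=245 > ρ²=25 → inactive
o2: d²=2 ≤ ρ²=25; F_rep = 37·(1,-1)/2² = (9.2500,-9.2500)
F = F_att + ΣF_rep = (7.0000,-12.5000)
Δp = p'−p = (0.8750,-1.5625); α = Δx/Fx = (7/8) / (7) = 1/8
check: Δy/Fy = (-25/16) / (-25/2) = 1/8 ✓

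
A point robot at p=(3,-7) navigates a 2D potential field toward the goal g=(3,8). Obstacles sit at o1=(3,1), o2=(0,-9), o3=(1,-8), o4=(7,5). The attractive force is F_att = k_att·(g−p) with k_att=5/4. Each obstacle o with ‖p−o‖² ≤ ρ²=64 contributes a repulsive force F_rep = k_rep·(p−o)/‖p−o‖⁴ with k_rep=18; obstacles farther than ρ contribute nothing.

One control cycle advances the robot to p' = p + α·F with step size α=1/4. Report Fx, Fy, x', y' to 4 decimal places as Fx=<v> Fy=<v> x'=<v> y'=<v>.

Fx=1.7595 Fy=19.6479 x'=3.4399 y'=-2.0880

F_att = 5/4·(g−p) = 5/4·(0,15) = (0.0000,18.7500)
o1: d²=64 ≤ ρ²=64; F_rep = 18·(0,-8)/64² = (0.0000,-0.0352)
o2: d²=13 ≤ ρ²=64; F_rep = 18·(3,2)/13² = (0.3195,0.2130)
o3: d²=5 ≤ ρ²=64; F_rep = 18·(2,1)/5² = (1.4400,0.7200)
o4: d²=160 > ρ²=64 → inactive
F = F_att + ΣF_rep = (1.7595,19.6479)
p' = p + 1/4·F = (3.4399,-2.0880)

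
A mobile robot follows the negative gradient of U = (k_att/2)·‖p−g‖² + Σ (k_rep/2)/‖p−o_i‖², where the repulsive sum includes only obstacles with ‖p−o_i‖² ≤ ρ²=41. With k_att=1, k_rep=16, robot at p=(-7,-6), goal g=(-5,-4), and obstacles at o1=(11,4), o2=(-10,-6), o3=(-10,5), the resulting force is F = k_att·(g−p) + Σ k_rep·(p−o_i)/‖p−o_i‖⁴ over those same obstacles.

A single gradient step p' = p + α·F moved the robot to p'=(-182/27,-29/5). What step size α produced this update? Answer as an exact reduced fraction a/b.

α = 1/10

F_att = 1·(g−p) = 1·(2,2) = (2.0000,2.0000)
o1: d²=424 > ρ²=41 → inactive
o2: d²=9 ≤ ρ²=41; F_rep = 16·(3,0)/9² = (0.5926,0.0000)
o3: d²=130 > ρ²=41 → inactive
F = F_att + ΣF_rep = (2.5926,2.0000)
Δp = p'−p = (0.2593,0.2000); α = Δx/Fx = (7/27) / (70/27) = 1/10
check: Δy/Fy = (1/5) / (2) = 1/10 ✓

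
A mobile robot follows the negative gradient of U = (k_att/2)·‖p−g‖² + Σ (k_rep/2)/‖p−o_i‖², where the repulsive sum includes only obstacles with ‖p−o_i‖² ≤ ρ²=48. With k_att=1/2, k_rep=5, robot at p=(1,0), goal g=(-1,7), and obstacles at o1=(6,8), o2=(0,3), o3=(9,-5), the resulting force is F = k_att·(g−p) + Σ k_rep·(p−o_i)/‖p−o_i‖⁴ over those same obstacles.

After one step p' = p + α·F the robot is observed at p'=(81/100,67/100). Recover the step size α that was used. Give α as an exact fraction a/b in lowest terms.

F_att = 1/2·(g−p) = 1/2·(-2,7) = (-1.0000,3.5000)
o1: d²=89 > ρ²=48 → inactive
o2: d²=10 ≤ ρ²=48; F_rep = 5·(1,-3)/10² = (0.0500,-0.1500)
o3: d²=89 > ρ²=48 → inactive
F = F_att + ΣF_rep = (-0.9500,3.3500)
Δp = p'−p = (-0.1900,0.6700); α = Δx/Fx = (-19/100) / (-19/20) = 1/5
check: Δy/Fy = (67/100) / (67/20) = 1/5 ✓

α = 1/5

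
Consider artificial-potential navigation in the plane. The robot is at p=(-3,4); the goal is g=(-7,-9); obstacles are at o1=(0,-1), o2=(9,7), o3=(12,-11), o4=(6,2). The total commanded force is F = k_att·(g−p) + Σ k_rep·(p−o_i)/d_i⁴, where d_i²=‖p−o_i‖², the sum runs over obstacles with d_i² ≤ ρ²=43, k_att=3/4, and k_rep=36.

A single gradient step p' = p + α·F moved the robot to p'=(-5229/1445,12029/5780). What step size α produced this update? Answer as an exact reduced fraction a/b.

α = 1/5

F_att = 3/4·(g−p) = 3/4·(-4,-13) = (-3.0000,-9.7500)
o1: d²=34 ≤ ρ²=43; F_rep = 36·(-3,5)/34² = (-0.0934,0.1557)
o2: d²=153 > ρ²=43 → inactive
o3: d²=450 > ρ²=43 → inactive
o4: d²=85 > ρ²=43 → inactive
F = F_att + ΣF_rep = (-3.0934,-9.5943)
Δp = p'−p = (-0.6187,-1.9189); α = Δx/Fx = (-894/1445) / (-894/289) = 1/5
check: Δy/Fy = (-11091/5780) / (-11091/1156) = 1/5 ✓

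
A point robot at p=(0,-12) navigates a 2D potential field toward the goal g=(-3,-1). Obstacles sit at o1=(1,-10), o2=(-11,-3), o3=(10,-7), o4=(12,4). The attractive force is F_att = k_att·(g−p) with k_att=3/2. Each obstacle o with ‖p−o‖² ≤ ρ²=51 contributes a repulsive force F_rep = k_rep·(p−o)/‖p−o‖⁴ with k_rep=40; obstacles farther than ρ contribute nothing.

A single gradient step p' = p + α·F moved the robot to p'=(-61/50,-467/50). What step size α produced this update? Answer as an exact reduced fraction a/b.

F_att = 3/2·(g−p) = 3/2·(-3,11) = (-4.5000,16.5000)
o1: d²=5 ≤ ρ²=51; F_rep = 40·(-1,-2)/5² = (-1.6000,-3.2000)
o2: d²=202 > ρ²=51 → inactive
o3: d²=125 > ρ²=51 → inactive
o4: d²=400 > ρ²=51 → inactive
F = F_att + ΣF_rep = (-6.1000,13.3000)
Δp = p'−p = (-1.2200,2.6600); α = Δx/Fx = (-61/50) / (-61/10) = 1/5
check: Δy/Fy = (133/50) / (133/10) = 1/5 ✓

α = 1/5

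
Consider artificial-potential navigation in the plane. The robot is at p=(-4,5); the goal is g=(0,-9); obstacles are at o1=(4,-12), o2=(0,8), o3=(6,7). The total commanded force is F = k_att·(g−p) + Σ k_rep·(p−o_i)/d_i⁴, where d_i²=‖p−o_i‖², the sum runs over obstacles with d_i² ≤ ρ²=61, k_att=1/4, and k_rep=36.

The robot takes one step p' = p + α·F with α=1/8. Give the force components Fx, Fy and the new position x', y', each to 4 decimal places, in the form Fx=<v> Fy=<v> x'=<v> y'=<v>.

Fx=0.7696 Fy=-3.6728 x'=-3.9038 y'=4.5409

F_att = 1/4·(g−p) = 1/4·(4,-14) = (1.0000,-3.5000)
o1: d²=353 > ρ²=61 → inactive
o2: d²=25 ≤ ρ²=61; F_rep = 36·(-4,-3)/25² = (-0.2304,-0.1728)
o3: d²=104 > ρ²=61 → inactive
F = F_att + ΣF_rep = (0.7696,-3.6728)
p' = p + 1/8·F = (-3.9038,4.5409)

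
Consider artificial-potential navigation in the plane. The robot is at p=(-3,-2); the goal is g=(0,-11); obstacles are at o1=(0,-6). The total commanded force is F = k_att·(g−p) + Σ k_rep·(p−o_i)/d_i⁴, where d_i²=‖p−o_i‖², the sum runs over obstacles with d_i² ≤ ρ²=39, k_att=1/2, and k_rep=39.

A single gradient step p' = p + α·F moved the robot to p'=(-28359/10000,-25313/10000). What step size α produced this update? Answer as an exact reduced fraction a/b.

F_att = 1/2·(g−p) = 1/2·(3,-9) = (1.5000,-4.5000)
o1: d²=25 ≤ ρ²=39; F_rep = 39·(-3,4)/25² = (-0.1872,0.2496)
F = F_att + ΣF_rep = (1.3128,-4.2504)
Δp = p'−p = (0.1641,-0.5313); α = Δx/Fx = (1641/10000) / (1641/1250) = 1/8
check: Δy/Fy = (-5313/10000) / (-5313/1250) = 1/8 ✓

α = 1/8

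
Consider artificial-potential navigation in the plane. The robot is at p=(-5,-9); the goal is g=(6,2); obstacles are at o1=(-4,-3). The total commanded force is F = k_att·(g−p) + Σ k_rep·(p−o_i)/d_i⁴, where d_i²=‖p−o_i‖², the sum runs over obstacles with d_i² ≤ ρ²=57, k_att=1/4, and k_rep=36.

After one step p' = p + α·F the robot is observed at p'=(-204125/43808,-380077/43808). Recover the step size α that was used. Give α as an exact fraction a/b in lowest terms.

F_att = 1/4·(g−p) = 1/4·(11,11) = (2.7500,2.7500)
o1: d²=37 ≤ ρ²=57; F_rep = 36·(-1,-6)/37² = (-0.0263,-0.1578)
F = F_att + ΣF_rep = (2.7237,2.5922)
Δp = p'−p = (0.3405,0.3240); α = Δx/Fx = (14915/43808) / (14915/5476) = 1/8
check: Δy/Fy = (14195/43808) / (14195/5476) = 1/8 ✓

α = 1/8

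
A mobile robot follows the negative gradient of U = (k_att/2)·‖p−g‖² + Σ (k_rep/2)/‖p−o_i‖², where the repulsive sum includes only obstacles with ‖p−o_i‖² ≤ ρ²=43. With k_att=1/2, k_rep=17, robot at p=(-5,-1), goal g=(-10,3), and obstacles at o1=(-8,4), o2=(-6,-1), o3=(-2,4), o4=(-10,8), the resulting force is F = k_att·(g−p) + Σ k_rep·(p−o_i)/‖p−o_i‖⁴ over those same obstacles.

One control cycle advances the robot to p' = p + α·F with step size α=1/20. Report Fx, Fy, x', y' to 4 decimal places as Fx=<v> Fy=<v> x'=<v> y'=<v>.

Fx=14.5000 Fy=1.8529 x'=-4.2750 y'=-0.9074

F_att = 1/2·(g−p) = 1/2·(-5,4) = (-2.5000,2.0000)
o1: d²=34 ≤ ρ²=43; F_rep = 17·(3,-5)/34² = (0.0441,-0.0735)
o2: d²=1 ≤ ρ²=43; F_rep = 17·(1,0)/1² = (17.0000,0.0000)
o3: d²=34 ≤ ρ²=43; F_rep = 17·(-3,-5)/34² = (-0.0441,-0.0735)
o4: d²=106 > ρ²=43 → inactive
F = F_att + ΣF_rep = (14.5000,1.8529)
p' = p + 1/20·F = (-4.2750,-0.9074)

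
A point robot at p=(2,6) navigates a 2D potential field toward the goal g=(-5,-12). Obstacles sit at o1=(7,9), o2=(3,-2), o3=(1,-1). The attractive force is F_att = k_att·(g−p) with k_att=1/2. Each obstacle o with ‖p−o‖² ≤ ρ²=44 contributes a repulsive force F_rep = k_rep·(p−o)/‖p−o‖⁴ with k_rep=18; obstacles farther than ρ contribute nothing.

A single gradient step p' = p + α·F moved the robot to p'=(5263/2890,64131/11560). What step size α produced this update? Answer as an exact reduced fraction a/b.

α = 1/20

F_att = 1/2·(g−p) = 1/2·(-7,-18) = (-3.5000,-9.0000)
o1: d²=34 ≤ ρ²=44; F_rep = 18·(-5,-3)/34² = (-0.0779,-0.0467)
o2: d²=65 > ρ²=44 → inactive
o3: d²=50 > ρ²=44 → inactive
F = F_att + ΣF_rep = (-3.5779,-9.0467)
Δp = p'−p = (-0.1789,-0.4523); α = Δx/Fx = (-517/2890) / (-1034/289) = 1/20
check: Δy/Fy = (-5229/11560) / (-5229/578) = 1/20 ✓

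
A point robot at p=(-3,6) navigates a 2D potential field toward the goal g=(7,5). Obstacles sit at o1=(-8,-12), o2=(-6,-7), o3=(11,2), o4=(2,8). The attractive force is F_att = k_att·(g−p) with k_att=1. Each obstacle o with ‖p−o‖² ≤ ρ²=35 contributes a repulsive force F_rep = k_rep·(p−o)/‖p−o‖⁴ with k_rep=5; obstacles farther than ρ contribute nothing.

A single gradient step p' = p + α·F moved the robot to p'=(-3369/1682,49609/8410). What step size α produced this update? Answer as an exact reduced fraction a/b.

α = 1/10

F_att = 1·(g−p) = 1·(10,-1) = (10.0000,-1.0000)
o1: d²=349 > ρ²=35 → inactive
o2: d²=178 > ρ²=35 → inactive
o3: d²=212 > ρ²=35 → inactive
o4: d²=29 ≤ ρ²=35; F_rep = 5·(-5,-2)/29² = (-0.0297,-0.0119)
F = F_att + ΣF_rep = (9.9703,-1.0119)
Δp = p'−p = (0.9970,-0.1012); α = Δx/Fx = (1677/1682) / (8385/841) = 1/10
check: Δy/Fy = (-851/8410) / (-851/841) = 1/10 ✓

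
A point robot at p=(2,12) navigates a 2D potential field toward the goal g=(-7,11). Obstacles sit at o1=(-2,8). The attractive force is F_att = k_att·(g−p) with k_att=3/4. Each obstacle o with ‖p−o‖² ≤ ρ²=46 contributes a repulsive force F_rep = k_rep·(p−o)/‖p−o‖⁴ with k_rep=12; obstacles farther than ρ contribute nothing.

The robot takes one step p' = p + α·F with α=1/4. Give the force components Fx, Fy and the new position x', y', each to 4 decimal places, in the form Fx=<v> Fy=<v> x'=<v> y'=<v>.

F_att = 3/4·(g−p) = 3/4·(-9,-1) = (-6.7500,-0.7500)
o1: d²=32 ≤ ρ²=46; F_rep = 12·(4,4)/32² = (0.0469,0.0469)
F = F_att + ΣF_rep = (-6.7031,-0.7031)
p' = p + 1/4·F = (0.3242,11.8242)

Fx=-6.7031 Fy=-0.7031 x'=0.3242 y'=11.8242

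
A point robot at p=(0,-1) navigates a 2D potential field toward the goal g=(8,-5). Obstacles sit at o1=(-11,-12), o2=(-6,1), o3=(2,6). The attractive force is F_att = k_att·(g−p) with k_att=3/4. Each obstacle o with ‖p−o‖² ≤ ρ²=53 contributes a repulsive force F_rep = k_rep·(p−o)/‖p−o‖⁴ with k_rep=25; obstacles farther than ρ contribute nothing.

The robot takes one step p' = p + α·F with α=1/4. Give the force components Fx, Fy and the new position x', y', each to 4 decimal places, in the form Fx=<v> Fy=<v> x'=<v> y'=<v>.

Fx=6.0760 Fy=-3.0935 x'=1.5190 y'=-1.7734

F_att = 3/4·(g−p) = 3/4·(8,-4) = (6.0000,-3.0000)
o1: d²=242 > ρ²=53 → inactive
o2: d²=40 ≤ ρ²=53; F_rep = 25·(6,-2)/40² = (0.0938,-0.0312)
o3: d²=53 ≤ ρ²=53; F_rep = 25·(-2,-7)/53² = (-0.0178,-0.0623)
F = F_att + ΣF_rep = (6.0760,-3.0935)
p' = p + 1/4·F = (1.5190,-1.7734)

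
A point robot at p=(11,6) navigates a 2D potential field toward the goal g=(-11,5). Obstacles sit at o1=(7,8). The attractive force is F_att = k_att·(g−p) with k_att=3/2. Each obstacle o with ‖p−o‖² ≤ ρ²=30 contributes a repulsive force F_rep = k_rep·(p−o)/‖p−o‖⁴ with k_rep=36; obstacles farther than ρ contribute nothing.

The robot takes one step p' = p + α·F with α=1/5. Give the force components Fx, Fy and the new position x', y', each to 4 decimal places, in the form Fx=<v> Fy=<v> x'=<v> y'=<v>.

F_att = 3/2·(g−p) = 3/2·(-22,-1) = (-33.0000,-1.5000)
o1: d²=20 ≤ ρ²=30; F_rep = 36·(4,-2)/20² = (0.3600,-0.1800)
F = F_att + ΣF_rep = (-32.6400,-1.6800)
p' = p + 1/5·F = (4.4720,5.6640)

Fx=-32.6400 Fy=-1.6800 x'=4.4720 y'=5.6640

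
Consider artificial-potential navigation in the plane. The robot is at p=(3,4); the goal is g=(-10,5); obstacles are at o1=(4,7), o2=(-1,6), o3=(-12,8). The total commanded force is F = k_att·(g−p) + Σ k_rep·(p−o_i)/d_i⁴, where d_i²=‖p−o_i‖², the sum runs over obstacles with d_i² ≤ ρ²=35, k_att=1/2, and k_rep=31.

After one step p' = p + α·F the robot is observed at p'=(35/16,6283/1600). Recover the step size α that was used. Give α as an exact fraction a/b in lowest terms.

F_att = 1/2·(g−p) = 1/2·(-13,1) = (-6.5000,0.5000)
o1: d²=10 ≤ ρ²=35; F_rep = 31·(-1,-3)/10² = (-0.3100,-0.9300)
o2: d²=20 ≤ ρ²=35; F_rep = 31·(4,-2)/20² = (0.3100,-0.1550)
o3: d²=241 > ρ²=35 → inactive
F = F_att + ΣF_rep = (-6.5000,-0.5850)
Δp = p'−p = (-0.8125,-0.0731); α = Δx/Fx = (-13/16) / (-13/2) = 1/8
check: Δy/Fy = (-117/1600) / (-117/200) = 1/8 ✓

α = 1/8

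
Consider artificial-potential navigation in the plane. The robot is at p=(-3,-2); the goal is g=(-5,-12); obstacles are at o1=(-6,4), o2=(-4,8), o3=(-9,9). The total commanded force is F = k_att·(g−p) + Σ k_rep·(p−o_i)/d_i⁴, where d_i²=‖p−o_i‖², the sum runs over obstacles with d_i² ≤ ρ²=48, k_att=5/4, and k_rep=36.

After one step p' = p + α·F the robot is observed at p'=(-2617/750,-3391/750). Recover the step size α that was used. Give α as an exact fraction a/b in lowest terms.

α = 1/5

F_att = 5/4·(g−p) = 5/4·(-2,-10) = (-2.5000,-12.5000)
o1: d²=45 ≤ ρ²=48; F_rep = 36·(3,-6)/45² = (0.0533,-0.1067)
o2: d²=101 > ρ²=48 → inactive
o3: d²=157 > ρ²=48 → inactive
F = F_att + ΣF_rep = (-2.4467,-12.6067)
Δp = p'−p = (-0.4893,-2.5213); α = Δx/Fx = (-367/750) / (-367/150) = 1/5
check: Δy/Fy = (-1891/750) / (-1891/150) = 1/5 ✓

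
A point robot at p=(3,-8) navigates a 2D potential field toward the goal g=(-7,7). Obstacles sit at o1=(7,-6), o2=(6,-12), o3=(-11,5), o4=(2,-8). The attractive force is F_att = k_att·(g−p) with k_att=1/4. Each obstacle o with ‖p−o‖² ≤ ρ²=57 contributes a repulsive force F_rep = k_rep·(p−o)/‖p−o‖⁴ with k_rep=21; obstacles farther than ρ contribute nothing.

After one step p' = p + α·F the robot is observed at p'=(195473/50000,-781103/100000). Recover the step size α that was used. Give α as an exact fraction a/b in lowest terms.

F_att = 1/4·(g−p) = 1/4·(-10,15) = (-2.5000,3.7500)
o1: d²=20 ≤ ρ²=57; F_rep = 21·(-4,-2)/20² = (-0.2100,-0.1050)
o2: d²=25 ≤ ρ²=57; F_rep = 21·(-3,4)/25² = (-0.1008,0.1344)
o3: d²=365 > ρ²=57 → inactive
o4: d²=1 ≤ ρ²=57; F_rep = 21·(1,0)/1² = (21.0000,0.0000)
F = F_att + ΣF_rep = (18.1892,3.7794)
Δp = p'−p = (0.9095,0.1890); α = Δx/Fx = (45473/50000) / (45473/2500) = 1/20
check: Δy/Fy = (18897/100000) / (18897/5000) = 1/20 ✓

α = 1/20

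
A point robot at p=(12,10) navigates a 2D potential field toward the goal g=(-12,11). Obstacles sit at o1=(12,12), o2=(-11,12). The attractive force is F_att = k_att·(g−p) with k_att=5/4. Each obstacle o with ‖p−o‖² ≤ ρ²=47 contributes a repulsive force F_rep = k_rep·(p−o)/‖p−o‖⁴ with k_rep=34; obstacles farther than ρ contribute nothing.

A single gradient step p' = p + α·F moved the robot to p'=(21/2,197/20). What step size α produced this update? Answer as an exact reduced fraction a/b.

F_att = 5/4·(g−p) = 5/4·(-24,1) = (-30.0000,1.2500)
o1: d²=4 ≤ ρ²=47; F_rep = 34·(0,-2)/4² = (0.0000,-4.2500)
o2: d²=533 > ρ²=47 → inactive
F = F_att + ΣF_rep = (-30.0000,-3.0000)
Δp = p'−p = (-1.5000,-0.1500); α = Δx/Fx = (-3/2) / (-30) = 1/20
check: Δy/Fy = (-3/20) / (-3) = 1/20 ✓

α = 1/20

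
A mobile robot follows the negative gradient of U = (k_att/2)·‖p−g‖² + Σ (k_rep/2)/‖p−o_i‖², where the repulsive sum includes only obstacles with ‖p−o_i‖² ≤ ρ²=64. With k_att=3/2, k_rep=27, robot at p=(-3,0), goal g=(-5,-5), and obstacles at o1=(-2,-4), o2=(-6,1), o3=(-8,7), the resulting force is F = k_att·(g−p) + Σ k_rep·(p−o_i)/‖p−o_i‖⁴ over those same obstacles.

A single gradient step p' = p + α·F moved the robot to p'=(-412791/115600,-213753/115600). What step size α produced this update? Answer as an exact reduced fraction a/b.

F_att = 3/2·(g−p) = 3/2·(-2,-5) = (-3.0000,-7.5000)
o1: d²=17 ≤ ρ²=64; F_rep = 27·(-1,4)/17² = (-0.0934,0.3737)
o2: d²=10 ≤ ρ²=64; F_rep = 27·(3,-1)/10² = (0.8100,-0.2700)
o3: d²=74 > ρ²=64 → inactive
F = F_att + ΣF_rep = (-2.2834,-7.3963)
Δp = p'−p = (-0.5709,-1.8491); α = Δx/Fx = (-65991/115600) / (-65991/28900) = 1/4
check: Δy/Fy = (-213753/115600) / (-213753/28900) = 1/4 ✓

α = 1/4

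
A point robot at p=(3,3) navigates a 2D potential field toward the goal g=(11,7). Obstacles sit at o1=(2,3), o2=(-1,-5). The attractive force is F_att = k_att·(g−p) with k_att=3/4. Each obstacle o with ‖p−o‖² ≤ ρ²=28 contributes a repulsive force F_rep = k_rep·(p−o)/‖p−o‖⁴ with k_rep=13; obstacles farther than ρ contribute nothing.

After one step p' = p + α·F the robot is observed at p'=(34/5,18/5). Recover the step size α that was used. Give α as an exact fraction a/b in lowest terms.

α = 1/5

F_att = 3/4·(g−p) = 3/4·(8,4) = (6.0000,3.0000)
o1: d²=1 ≤ ρ²=28; F_rep = 13·(1,0)/1² = (13.0000,0.0000)
o2: d²=80 > ρ²=28 → inactive
F = F_att + ΣF_rep = (19.0000,3.0000)
Δp = p'−p = (3.8000,0.6000); α = Δx/Fx = (19/5) / (19) = 1/5
check: Δy/Fy = (3/5) / (3) = 1/5 ✓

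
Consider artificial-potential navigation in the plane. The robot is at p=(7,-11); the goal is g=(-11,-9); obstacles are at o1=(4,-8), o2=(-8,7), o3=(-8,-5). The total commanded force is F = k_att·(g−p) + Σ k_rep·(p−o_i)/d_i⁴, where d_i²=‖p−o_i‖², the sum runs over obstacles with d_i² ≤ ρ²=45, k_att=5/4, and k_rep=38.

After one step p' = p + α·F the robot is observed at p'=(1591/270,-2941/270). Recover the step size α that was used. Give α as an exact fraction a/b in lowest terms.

F_att = 5/4·(g−p) = 5/4·(-18,2) = (-22.5000,2.5000)
o1: d²=18 ≤ ρ²=45; F_rep = 38·(3,-3)/18² = (0.3519,-0.3519)
o2: d²=549 > ρ²=45 → inactive
o3: d²=261 > ρ²=45 → inactive
F = F_att + ΣF_rep = (-22.1481,2.1481)
Δp = p'−p = (-1.1074,0.1074); α = Δx/Fx = (-299/270) / (-598/27) = 1/20
check: Δy/Fy = (29/270) / (58/27) = 1/20 ✓

α = 1/20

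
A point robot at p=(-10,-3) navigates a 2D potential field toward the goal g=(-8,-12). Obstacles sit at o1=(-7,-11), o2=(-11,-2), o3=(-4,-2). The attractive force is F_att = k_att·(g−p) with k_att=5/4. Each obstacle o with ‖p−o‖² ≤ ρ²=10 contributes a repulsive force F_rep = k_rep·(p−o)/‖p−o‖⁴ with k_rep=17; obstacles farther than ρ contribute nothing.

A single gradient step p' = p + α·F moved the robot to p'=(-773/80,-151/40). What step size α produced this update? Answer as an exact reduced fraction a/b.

F_att = 5/4·(g−p) = 5/4·(2,-9) = (2.5000,-11.2500)
o1: d²=73 > ρ²=10 → inactive
o2: d²=2 ≤ ρ²=10; F_rep = 17·(1,-1)/2² = (4.2500,-4.2500)
o3: d²=37 > ρ²=10 → inactive
F = F_att + ΣF_rep = (6.7500,-15.5000)
Δp = p'−p = (0.3375,-0.7750); α = Δx/Fx = (27/80) / (27/4) = 1/20
check: Δy/Fy = (-31/40) / (-31/2) = 1/20 ✓

α = 1/20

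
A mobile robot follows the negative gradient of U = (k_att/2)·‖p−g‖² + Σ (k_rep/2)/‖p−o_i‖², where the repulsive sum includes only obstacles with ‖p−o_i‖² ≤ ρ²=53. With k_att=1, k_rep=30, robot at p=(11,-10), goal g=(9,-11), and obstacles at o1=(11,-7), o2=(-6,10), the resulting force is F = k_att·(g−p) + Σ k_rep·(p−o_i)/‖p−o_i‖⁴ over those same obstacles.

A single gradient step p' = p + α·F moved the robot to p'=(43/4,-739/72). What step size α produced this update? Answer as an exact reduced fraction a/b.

α = 1/8

F_att = 1·(g−p) = 1·(-2,-1) = (-2.0000,-1.0000)
o1: d²=9 ≤ ρ²=53; F_rep = 30·(0,-3)/9² = (0.0000,-1.1111)
o2: d²=689 > ρ²=53 → inactive
F = F_att + ΣF_rep = (-2.0000,-2.1111)
Δp = p'−p = (-0.2500,-0.2639); α = Δx/Fx = (-1/4) / (-2) = 1/8
check: Δy/Fy = (-19/72) / (-19/9) = 1/8 ✓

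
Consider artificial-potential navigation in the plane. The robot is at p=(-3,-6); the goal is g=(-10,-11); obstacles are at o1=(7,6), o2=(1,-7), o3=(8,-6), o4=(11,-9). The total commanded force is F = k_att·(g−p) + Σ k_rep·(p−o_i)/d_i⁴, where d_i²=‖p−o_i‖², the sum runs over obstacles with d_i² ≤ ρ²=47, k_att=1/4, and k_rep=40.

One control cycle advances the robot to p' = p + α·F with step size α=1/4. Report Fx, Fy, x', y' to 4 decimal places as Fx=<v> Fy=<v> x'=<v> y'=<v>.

F_att = 1/4·(g−p) = 1/4·(-7,-5) = (-1.7500,-1.2500)
o1: d²=244 > ρ²=47 → inactive
o2: d²=17 ≤ ρ²=47; F_rep = 40·(-4,1)/17² = (-0.5536,0.1384)
o3: d²=121 > ρ²=47 → inactive
o4: d²=205 > ρ²=47 → inactive
F = F_att + ΣF_rep = (-2.3036,-1.1116)
p' = p + 1/4·F = (-3.5759,-6.2779)

Fx=-2.3036 Fy=-1.1116 x'=-3.5759 y'=-6.2779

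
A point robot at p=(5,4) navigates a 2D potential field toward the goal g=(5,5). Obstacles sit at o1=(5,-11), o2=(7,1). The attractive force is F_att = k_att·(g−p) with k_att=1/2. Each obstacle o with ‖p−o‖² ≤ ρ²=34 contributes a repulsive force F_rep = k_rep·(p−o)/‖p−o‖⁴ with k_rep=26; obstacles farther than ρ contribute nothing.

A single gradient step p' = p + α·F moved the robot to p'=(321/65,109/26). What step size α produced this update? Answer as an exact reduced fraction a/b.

α = 1/5

F_att = 1/2·(g−p) = 1/2·(0,1) = (0.0000,0.5000)
o1: d²=225 > ρ²=34 → inactive
o2: d²=13 ≤ ρ²=34; F_rep = 26·(-2,3)/13² = (-0.3077,0.4615)
F = F_att + ΣF_rep = (-0.3077,0.9615)
Δp = p'−p = (-0.0615,0.1923); α = Δx/Fx = (-4/65) / (-4/13) = 1/5
check: Δy/Fy = (5/26) / (25/26) = 1/5 ✓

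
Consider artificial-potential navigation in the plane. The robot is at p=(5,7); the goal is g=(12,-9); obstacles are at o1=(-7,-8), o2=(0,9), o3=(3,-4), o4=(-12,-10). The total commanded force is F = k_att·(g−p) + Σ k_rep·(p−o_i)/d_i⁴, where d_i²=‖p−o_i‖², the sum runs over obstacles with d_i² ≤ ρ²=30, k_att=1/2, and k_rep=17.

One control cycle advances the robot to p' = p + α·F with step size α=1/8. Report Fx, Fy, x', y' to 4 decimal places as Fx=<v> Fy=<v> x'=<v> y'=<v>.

F_att = 1/2·(g−p) = 1/2·(7,-16) = (3.5000,-8.0000)
o1: d²=369 > ρ²=30 → inactive
o2: d²=29 ≤ ρ²=30; F_rep = 17·(5,-2)/29² = (0.1011,-0.0404)
o3: d²=125 > ρ²=30 → inactive
o4: d²=578 > ρ²=30 → inactive
F = F_att + ΣF_rep = (3.6011,-8.0404)
p' = p + 1/8·F = (5.4501,5.9949)

Fx=3.6011 Fy=-8.0404 x'=5.4501 y'=5.9949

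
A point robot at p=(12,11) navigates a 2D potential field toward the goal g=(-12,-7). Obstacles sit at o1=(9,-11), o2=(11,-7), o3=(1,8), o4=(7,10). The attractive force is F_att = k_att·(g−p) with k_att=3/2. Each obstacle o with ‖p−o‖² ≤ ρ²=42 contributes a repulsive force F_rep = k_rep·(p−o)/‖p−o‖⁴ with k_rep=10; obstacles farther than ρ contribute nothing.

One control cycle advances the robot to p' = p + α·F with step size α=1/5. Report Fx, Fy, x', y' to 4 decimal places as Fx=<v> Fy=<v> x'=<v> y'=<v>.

Fx=-35.9260 Fy=-26.9852 x'=4.8148 y'=5.6030

F_att = 3/2·(g−p) = 3/2·(-24,-18) = (-36.0000,-27.0000)
o1: d²=493 > ρ²=42 → inactive
o2: d²=325 > ρ²=42 → inactive
o3: d²=130 > ρ²=42 → inactive
o4: d²=26 ≤ ρ²=42; F_rep = 10·(5,1)/26² = (0.0740,0.0148)
F = F_att + ΣF_rep = (-35.9260,-26.9852)
p' = p + 1/5·F = (4.8148,5.6030)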